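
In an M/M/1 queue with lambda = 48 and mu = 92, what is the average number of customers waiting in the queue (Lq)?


rho = 48/92; Lq = rho^2/(1-rho) = 0.57

0.57


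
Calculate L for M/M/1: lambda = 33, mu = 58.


rho = 33/58; L = rho/(1-rho) = 1.32

1.32


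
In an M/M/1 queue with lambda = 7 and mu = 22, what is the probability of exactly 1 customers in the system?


rho = 7/22; P(n) = (1-rho)*rho^n = (1-7/22)*(7/22)^1 = 0.2169

0.2169


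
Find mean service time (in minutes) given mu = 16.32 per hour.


Mean service time = 60/mu = 60/16.32 = 3.68 minutes

3.68 minutes


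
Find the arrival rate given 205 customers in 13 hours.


lambda = total arrivals / time = 205 / 13 = 15.77 per hour

15.77 per hour


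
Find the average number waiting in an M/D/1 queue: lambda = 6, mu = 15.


M/D/1: Lq = rho^2 / (2*(1-rho)) where rho = 6/15; Lq = 0.13

0.13


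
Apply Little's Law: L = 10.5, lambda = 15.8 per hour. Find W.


W = L / lambda = 10.5 / 15.8 = 0.6646 hours

0.6646 hours


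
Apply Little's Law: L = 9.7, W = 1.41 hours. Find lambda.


lambda = L / W = 9.7 / 1.41 = 6.88 per hour

6.88 per hour


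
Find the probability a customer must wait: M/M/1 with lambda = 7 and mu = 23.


P(wait) = rho = lambda/mu = 7/23 = 0.3043

0.3043


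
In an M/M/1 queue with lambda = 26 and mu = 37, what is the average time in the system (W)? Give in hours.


W = 1/(mu - lambda) = 1/(37 - 26) = 0.0909 hours

0.0909 hours


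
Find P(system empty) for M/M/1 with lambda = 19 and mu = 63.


P0 = 1 - rho = 1 - 19/63 = 0.6984

0.6984


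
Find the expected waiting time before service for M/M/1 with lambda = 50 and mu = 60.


rho = 50/60; Wq = rho/(mu - lambda) = 0.0833 hours

0.0833 hours


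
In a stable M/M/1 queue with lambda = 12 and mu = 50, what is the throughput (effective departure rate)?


For a stable queue (lambda < mu), throughput = lambda = 12 per hour

12 per hour


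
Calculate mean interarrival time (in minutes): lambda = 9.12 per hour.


Mean interarrival time = 60/lambda = 60/9.12 = 6.58 minutes

6.58 minutes


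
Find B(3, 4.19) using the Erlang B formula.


B(N,A) = (A^N/N!) / sum(A^k/k!, k=0..N) with N=3, A=4.19 = 0.4674

0.4674


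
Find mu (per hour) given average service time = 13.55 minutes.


mu = 60 / avg_service_time = 60 / 13.55 = 4.43 per hour

4.43 per hour


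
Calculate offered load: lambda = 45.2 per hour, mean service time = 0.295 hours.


Offered load a = lambda * E[S] = 45.2 * 0.295 = 13.33 Erlangs

13.33 Erlangs


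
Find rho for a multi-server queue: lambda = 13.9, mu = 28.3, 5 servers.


rho = lambda / (c * mu) = 13.9 / (5 * 28.3) = 0.0982

0.0982


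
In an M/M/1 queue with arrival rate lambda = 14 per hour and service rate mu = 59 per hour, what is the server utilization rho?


rho = lambda/mu = 14/59 = 0.2373

0.2373


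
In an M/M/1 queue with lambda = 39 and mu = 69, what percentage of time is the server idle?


Idle fraction = (1 - rho) * 100 = (1 - 39/69) * 100 = 43.5%

43.5%


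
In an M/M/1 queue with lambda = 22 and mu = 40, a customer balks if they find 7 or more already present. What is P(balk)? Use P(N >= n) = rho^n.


P(N >= 7) = rho^7 = (22/40)^7 = 0.0152

0.0152


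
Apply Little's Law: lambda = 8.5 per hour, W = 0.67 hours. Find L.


L = lambda * W = 8.5 * 0.67 = 5.7

5.7


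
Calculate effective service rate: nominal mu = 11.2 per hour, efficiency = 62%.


Effective rate = mu * efficiency = 11.2 * 0.62 = 6.94 per hour

6.94 per hour


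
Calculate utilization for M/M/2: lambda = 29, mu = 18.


rho = lambda/(c*mu) = 29/(2*18) = 0.8056

0.8056


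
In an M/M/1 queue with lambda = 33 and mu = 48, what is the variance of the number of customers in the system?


rho = 33/48; Var(N) = rho/(1-rho)^2 = 7.04

7.04


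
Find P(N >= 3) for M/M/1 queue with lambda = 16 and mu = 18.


P(N >= 3) = rho^3 = (16/18)^3 = 0.7023

0.7023


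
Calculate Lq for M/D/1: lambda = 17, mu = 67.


M/D/1: Lq = rho^2 / (2*(1-rho)) where rho = 17/67; Lq = 0.04

0.04


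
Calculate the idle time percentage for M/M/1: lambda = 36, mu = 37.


Idle fraction = (1 - rho) * 100 = (1 - 36/37) * 100 = 2.7%

2.7%


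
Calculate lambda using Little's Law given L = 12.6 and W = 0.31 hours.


lambda = L / W = 12.6 / 0.31 = 40.65 per hour

40.65 per hour


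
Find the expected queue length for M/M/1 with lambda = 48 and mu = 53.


rho = 48/53; Lq = rho^2/(1-rho) = 8.69

8.69


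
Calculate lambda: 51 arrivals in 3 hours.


lambda = total arrivals / time = 51 / 3 = 17.0 per hour

17.0 per hour


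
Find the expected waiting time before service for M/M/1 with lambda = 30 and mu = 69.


rho = 30/69; Wq = rho/(mu - lambda) = 0.0111 hours

0.0111 hours


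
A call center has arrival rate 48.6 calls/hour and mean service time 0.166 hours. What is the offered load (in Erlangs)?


Offered load a = lambda * E[S] = 48.6 * 0.166 = 8.07 Erlangs

8.07 Erlangs


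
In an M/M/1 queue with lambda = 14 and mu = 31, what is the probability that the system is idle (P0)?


P0 = 1 - rho = 1 - 14/31 = 0.5484

0.5484


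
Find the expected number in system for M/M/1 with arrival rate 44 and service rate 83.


rho = 44/83; L = rho/(1-rho) = 1.13

1.13


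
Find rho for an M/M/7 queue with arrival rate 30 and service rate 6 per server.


rho = lambda/(c*mu) = 30/(7*6) = 0.7143

0.7143


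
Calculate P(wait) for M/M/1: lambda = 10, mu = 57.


P(wait) = rho = lambda/mu = 10/57 = 0.1754

0.1754


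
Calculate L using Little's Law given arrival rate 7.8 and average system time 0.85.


L = lambda * W = 7.8 * 0.85 = 6.63

6.63


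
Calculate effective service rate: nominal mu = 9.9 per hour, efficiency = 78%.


Effective rate = mu * efficiency = 9.9 * 0.78 = 7.72 per hour

7.72 per hour


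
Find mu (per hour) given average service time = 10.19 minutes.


mu = 60 / avg_service_time = 60 / 10.19 = 5.89 per hour

5.89 per hour


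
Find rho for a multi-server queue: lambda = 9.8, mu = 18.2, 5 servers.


rho = lambda / (c * mu) = 9.8 / (5 * 18.2) = 0.1077

0.1077


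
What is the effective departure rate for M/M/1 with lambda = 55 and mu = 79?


For a stable queue (lambda < mu), throughput = lambda = 55 per hour

55 per hour


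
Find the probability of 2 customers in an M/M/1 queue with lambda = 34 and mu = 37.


rho = 34/37; P(n) = (1-rho)*rho^n = (1-34/37)*(34/37)^2 = 0.0685

0.0685


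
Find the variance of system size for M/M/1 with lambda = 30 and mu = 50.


rho = 30/50; Var(N) = rho/(1-rho)^2 = 3.75

3.75


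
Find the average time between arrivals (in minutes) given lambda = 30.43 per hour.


Mean interarrival time = 60/lambda = 60/30.43 = 1.97 minutes

1.97 minutes


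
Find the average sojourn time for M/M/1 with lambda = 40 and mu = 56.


W = 1/(mu - lambda) = 1/(56 - 40) = 0.0625 hours

0.0625 hours


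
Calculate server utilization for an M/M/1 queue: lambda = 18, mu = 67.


rho = lambda/mu = 18/67 = 0.2687

0.2687


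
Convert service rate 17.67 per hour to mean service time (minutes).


Mean service time = 60/mu = 60/17.67 = 3.4 minutes

3.4 minutes


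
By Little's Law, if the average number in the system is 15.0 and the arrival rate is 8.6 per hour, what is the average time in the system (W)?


W = L / lambda = 15.0 / 8.6 = 1.7442 hours

1.7442 hours


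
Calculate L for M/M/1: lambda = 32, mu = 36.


rho = 32/36; L = rho/(1-rho) = 8.0

8.0


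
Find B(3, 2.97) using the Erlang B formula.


B(N,A) = (A^N/N!) / sum(A^k/k!, k=0..N) with N=3, A=2.97 = 0.3425

0.3425


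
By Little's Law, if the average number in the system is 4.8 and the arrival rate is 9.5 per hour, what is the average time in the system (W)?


W = L / lambda = 4.8 / 9.5 = 0.5053 hours

0.5053 hours


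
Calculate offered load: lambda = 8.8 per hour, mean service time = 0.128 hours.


Offered load a = lambda * E[S] = 8.8 * 0.128 = 1.13 Erlangs

1.13 Erlangs


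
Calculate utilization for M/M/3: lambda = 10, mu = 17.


rho = lambda/(c*mu) = 10/(3*17) = 0.1961

0.1961


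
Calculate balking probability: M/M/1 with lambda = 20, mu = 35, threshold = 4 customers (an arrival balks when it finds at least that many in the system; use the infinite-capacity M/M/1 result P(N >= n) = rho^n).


P(N >= 4) = rho^4 = (20/35)^4 = 0.1066

0.1066


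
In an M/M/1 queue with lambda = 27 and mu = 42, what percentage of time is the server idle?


Idle fraction = (1 - rho) * 100 = (1 - 27/42) * 100 = 35.7%

35.7%


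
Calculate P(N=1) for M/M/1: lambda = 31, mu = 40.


rho = 31/40; P(n) = (1-rho)*rho^n = (1-31/40)*(31/40)^1 = 0.1744

0.1744


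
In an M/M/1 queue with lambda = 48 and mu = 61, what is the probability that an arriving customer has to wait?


P(wait) = rho = lambda/mu = 48/61 = 0.7869

0.7869


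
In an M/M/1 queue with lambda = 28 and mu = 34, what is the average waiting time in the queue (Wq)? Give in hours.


rho = 28/34; Wq = rho/(mu - lambda) = 0.1373 hours

0.1373 hours


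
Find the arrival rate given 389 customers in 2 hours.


lambda = total arrivals / time = 389 / 2 = 194.5 per hour

194.5 per hour


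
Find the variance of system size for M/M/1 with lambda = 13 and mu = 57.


rho = 13/57; Var(N) = rho/(1-rho)^2 = 0.38

0.38


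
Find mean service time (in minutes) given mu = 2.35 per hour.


Mean service time = 60/mu = 60/2.35 = 25.53 minutes

25.53 minutes


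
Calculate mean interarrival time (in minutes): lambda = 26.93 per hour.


Mean interarrival time = 60/lambda = 60/26.93 = 2.23 minutes

2.23 minutes


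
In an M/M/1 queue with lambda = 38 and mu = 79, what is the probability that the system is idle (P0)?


P0 = 1 - rho = 1 - 38/79 = 0.519

0.519


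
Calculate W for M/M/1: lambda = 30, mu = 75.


W = 1/(mu - lambda) = 1/(75 - 30) = 0.0222 hours

0.0222 hours


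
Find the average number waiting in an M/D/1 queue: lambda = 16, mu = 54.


M/D/1: Lq = rho^2 / (2*(1-rho)) where rho = 16/54; Lq = 0.06

0.06


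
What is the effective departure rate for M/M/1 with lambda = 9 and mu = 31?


For a stable queue (lambda < mu), throughput = lambda = 9 per hour

9 per hour


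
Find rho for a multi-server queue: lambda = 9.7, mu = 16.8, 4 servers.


rho = lambda / (c * mu) = 9.7 / (4 * 16.8) = 0.1443

0.1443


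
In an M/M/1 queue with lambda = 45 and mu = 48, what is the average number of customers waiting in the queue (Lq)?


rho = 45/48; Lq = rho^2/(1-rho) = 14.06

14.06


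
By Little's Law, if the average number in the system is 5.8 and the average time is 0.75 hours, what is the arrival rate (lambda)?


lambda = L / W = 5.8 / 0.75 = 7.73 per hour

7.73 per hour


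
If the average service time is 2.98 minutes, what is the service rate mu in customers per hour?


mu = 60 / avg_service_time = 60 / 2.98 = 20.13 per hour

20.13 per hour


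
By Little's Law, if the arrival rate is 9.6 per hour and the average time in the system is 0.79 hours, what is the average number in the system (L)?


L = lambda * W = 9.6 * 0.79 = 7.58

7.58


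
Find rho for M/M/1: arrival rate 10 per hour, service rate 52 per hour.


rho = lambda/mu = 10/52 = 0.1923

0.1923


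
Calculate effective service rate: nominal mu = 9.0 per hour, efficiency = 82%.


Effective rate = mu * efficiency = 9.0 * 0.82 = 7.38 per hour

7.38 per hour


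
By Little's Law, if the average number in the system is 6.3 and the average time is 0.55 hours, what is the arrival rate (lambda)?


lambda = L / W = 6.3 / 0.55 = 11.45 per hour

11.45 per hour


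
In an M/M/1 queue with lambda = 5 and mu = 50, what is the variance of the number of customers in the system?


rho = 5/50; Var(N) = rho/(1-rho)^2 = 0.12

0.12


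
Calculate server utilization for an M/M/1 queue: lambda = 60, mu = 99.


rho = lambda/mu = 60/99 = 0.6061

0.6061


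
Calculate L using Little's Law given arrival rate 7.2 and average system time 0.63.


L = lambda * W = 7.2 * 0.63 = 4.54

4.54


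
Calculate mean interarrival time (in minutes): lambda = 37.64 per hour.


Mean interarrival time = 60/lambda = 60/37.64 = 1.59 minutes

1.59 minutes


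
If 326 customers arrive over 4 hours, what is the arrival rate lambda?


lambda = total arrivals / time = 326 / 4 = 81.5 per hour

81.5 per hour


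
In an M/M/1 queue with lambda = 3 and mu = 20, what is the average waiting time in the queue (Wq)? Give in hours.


rho = 3/20; Wq = rho/(mu - lambda) = 0.0088 hours

0.0088 hours


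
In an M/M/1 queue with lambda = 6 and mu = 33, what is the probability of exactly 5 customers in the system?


rho = 6/33; P(n) = (1-rho)*rho^n = (1-6/33)*(6/33)^5 = 0.0002

0.0002


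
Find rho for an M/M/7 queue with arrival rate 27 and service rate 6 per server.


rho = lambda/(c*mu) = 27/(7*6) = 0.6429

0.6429


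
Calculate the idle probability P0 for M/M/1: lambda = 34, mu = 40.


P0 = 1 - rho = 1 - 34/40 = 0.15

0.15


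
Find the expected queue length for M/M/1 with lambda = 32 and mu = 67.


rho = 32/67; Lq = rho^2/(1-rho) = 0.44

0.44


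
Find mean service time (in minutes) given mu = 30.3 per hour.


Mean service time = 60/mu = 60/30.3 = 1.98 minutes

1.98 minutes


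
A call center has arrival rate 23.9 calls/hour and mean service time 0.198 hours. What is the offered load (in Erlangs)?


Offered load a = lambda * E[S] = 23.9 * 0.198 = 4.73 Erlangs

4.73 Erlangs


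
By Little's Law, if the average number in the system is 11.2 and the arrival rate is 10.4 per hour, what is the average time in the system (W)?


W = L / lambda = 11.2 / 10.4 = 1.0769 hours

1.0769 hours


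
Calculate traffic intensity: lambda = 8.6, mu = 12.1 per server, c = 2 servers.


rho = lambda / (c * mu) = 8.6 / (2 * 12.1) = 0.3554

0.3554


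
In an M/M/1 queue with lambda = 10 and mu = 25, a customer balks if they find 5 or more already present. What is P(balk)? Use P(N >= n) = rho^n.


P(N >= 5) = rho^5 = (10/25)^5 = 0.0102

0.0102


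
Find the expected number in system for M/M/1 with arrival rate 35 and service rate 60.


rho = 35/60; L = rho/(1-rho) = 1.4

1.4


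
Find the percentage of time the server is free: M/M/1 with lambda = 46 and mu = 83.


Idle fraction = (1 - rho) * 100 = (1 - 46/83) * 100 = 44.6%

44.6%


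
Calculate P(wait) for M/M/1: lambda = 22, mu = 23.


P(wait) = rho = lambda/mu = 22/23 = 0.9565

0.9565


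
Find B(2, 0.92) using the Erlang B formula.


B(N,A) = (A^N/N!) / sum(A^k/k!, k=0..N) with N=2, A=0.92 = 0.1806

0.1806


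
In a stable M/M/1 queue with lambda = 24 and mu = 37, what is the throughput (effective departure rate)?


For a stable queue (lambda < mu), throughput = lambda = 24 per hour

24 per hour


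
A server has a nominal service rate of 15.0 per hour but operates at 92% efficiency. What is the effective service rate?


Effective rate = mu * efficiency = 15.0 * 0.92 = 13.8 per hour

13.8 per hour


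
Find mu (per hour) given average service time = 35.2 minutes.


mu = 60 / avg_service_time = 60 / 35.2 = 1.7 per hour

1.7 per hour


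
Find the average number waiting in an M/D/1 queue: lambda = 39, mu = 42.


M/D/1: Lq = rho^2 / (2*(1-rho)) where rho = 39/42; Lq = 6.04

6.04


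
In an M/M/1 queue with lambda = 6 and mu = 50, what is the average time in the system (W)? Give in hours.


W = 1/(mu - lambda) = 1/(50 - 6) = 0.0227 hours

0.0227 hours


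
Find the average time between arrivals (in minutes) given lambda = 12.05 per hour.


Mean interarrival time = 60/lambda = 60/12.05 = 4.98 minutes

4.98 minutes


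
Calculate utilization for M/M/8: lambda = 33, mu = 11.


rho = lambda/(c*mu) = 33/(8*11) = 0.375

0.375


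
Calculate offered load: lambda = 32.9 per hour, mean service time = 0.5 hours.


Offered load a = lambda * E[S] = 32.9 * 0.5 = 16.45 Erlangs

16.45 Erlangs


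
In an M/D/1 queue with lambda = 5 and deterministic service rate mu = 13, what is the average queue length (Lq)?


M/D/1: Lq = rho^2 / (2*(1-rho)) where rho = 5/13; Lq = 0.12

0.12


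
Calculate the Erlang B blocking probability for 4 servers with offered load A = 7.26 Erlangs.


B(N,A) = (A^N/N!) / sum(A^k/k!, k=0..N) with N=4, A=7.26 = 0.5405

0.5405


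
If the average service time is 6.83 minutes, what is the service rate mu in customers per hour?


mu = 60 / avg_service_time = 60 / 6.83 = 8.78 per hour

8.78 per hour


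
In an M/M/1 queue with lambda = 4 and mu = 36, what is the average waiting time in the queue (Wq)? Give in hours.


rho = 4/36; Wq = rho/(mu - lambda) = 0.0035 hours

0.0035 hours


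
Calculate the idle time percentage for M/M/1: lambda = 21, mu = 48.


Idle fraction = (1 - rho) * 100 = (1 - 21/48) * 100 = 56.3%

56.3%


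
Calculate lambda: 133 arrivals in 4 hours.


lambda = total arrivals / time = 133 / 4 = 33.25 per hour

33.25 per hour


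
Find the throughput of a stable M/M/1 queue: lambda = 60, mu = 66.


For a stable queue (lambda < mu), throughput = lambda = 60 per hour

60 per hour


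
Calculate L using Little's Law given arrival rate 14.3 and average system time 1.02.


L = lambda * W = 14.3 * 1.02 = 14.59

14.59


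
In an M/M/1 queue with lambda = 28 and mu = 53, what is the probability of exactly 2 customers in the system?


rho = 28/53; P(n) = (1-rho)*rho^n = (1-28/53)*(28/53)^2 = 0.1317

0.1317


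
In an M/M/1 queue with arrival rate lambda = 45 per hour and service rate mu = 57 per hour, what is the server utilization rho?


rho = lambda/mu = 45/57 = 0.7895

0.7895


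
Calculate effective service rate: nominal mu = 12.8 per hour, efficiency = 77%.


Effective rate = mu * efficiency = 12.8 * 0.77 = 9.86 per hour

9.86 per hour


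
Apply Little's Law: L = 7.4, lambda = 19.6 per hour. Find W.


W = L / lambda = 7.4 / 19.6 = 0.3776 hours

0.3776 hours


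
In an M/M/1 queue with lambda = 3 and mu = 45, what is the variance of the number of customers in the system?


rho = 3/45; Var(N) = rho/(1-rho)^2 = 0.08

0.08


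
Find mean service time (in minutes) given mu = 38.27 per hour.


Mean service time = 60/mu = 60/38.27 = 1.57 minutes

1.57 minutes


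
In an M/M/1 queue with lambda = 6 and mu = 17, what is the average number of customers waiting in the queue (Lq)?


rho = 6/17; Lq = rho^2/(1-rho) = 0.19

0.19


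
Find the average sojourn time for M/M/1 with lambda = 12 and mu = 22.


W = 1/(mu - lambda) = 1/(22 - 12) = 0.1 hours

0.1 hours


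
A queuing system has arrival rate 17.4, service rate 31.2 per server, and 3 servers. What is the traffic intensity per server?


rho = lambda / (c * mu) = 17.4 / (3 * 31.2) = 0.1859

0.1859


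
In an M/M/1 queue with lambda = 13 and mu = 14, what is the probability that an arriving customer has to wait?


P(wait) = rho = lambda/mu = 13/14 = 0.9286

0.9286


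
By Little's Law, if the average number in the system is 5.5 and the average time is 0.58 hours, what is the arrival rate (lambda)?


lambda = L / W = 5.5 / 0.58 = 9.48 per hour

9.48 per hour


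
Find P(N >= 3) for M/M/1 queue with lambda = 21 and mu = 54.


P(N >= 3) = rho^3 = (21/54)^3 = 0.0588

0.0588


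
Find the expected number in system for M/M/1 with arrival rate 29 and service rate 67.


rho = 29/67; L = rho/(1-rho) = 0.76

0.76


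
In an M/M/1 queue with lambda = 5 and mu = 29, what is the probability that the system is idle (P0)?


P0 = 1 - rho = 1 - 5/29 = 0.8276

0.8276


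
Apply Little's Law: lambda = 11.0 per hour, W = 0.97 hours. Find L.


L = lambda * W = 11.0 * 0.97 = 10.67

10.67


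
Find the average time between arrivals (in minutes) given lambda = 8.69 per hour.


Mean interarrival time = 60/lambda = 60/8.69 = 6.9 minutes

6.9 minutes


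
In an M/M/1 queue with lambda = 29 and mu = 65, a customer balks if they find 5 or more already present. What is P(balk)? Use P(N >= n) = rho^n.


P(N >= 5) = rho^5 = (29/65)^5 = 0.0177

0.0177


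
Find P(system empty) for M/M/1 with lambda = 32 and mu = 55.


P0 = 1 - rho = 1 - 32/55 = 0.4182

0.4182


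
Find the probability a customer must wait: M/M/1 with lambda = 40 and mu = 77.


P(wait) = rho = lambda/mu = 40/77 = 0.5195

0.5195


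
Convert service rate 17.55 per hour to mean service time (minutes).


Mean service time = 60/mu = 60/17.55 = 3.42 minutes

3.42 minutes


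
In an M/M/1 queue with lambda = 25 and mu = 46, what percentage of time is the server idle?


Idle fraction = (1 - rho) * 100 = (1 - 25/46) * 100 = 45.7%

45.7%


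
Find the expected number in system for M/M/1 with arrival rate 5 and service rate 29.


rho = 5/29; L = rho/(1-rho) = 0.21

0.21


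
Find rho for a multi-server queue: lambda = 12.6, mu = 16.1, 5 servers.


rho = lambda / (c * mu) = 12.6 / (5 * 16.1) = 0.1565

0.1565


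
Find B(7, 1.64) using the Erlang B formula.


B(N,A) = (A^N/N!) / sum(A^k/k!, k=0..N) with N=7, A=1.64 = 0.0012

0.0012


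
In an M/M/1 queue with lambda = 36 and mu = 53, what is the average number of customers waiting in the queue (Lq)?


rho = 36/53; Lq = rho^2/(1-rho) = 1.44

1.44


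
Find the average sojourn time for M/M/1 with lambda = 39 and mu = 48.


W = 1/(mu - lambda) = 1/(48 - 39) = 0.1111 hours

0.1111 hours


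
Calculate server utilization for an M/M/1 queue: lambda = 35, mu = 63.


rho = lambda/mu = 35/63 = 0.5556

0.5556


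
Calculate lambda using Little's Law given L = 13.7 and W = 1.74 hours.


lambda = L / W = 13.7 / 1.74 = 7.87 per hour

7.87 per hour


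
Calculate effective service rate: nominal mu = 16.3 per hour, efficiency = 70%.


Effective rate = mu * efficiency = 16.3 * 0.7 = 11.41 per hour

11.41 per hour


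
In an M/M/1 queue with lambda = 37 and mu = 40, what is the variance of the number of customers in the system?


rho = 37/40; Var(N) = rho/(1-rho)^2 = 164.44

164.44


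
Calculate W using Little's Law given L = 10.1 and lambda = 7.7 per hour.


W = L / lambda = 10.1 / 7.7 = 1.3117 hours

1.3117 hours


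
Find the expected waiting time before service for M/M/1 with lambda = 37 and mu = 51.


rho = 37/51; Wq = rho/(mu - lambda) = 0.0518 hours

0.0518 hours


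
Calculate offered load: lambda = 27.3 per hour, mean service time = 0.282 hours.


Offered load a = lambda * E[S] = 27.3 * 0.282 = 7.7 Erlangs

7.7 Erlangs


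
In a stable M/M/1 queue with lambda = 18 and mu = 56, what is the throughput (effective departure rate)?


For a stable queue (lambda < mu), throughput = lambda = 18 per hour

18 per hour


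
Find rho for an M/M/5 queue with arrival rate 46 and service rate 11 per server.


rho = lambda/(c*mu) = 46/(5*11) = 0.8364

0.8364


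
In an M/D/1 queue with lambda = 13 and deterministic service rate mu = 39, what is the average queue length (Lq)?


M/D/1: Lq = rho^2 / (2*(1-rho)) where rho = 13/39; Lq = 0.08

0.08


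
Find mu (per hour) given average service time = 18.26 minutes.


mu = 60 / avg_service_time = 60 / 18.26 = 3.29 per hour

3.29 per hour


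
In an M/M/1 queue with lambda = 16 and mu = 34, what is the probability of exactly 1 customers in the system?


rho = 16/34; P(n) = (1-rho)*rho^n = (1-16/34)*(16/34)^1 = 0.2491

0.2491


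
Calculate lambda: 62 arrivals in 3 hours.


lambda = total arrivals / time = 62 / 3 = 20.67 per hour

20.67 per hour


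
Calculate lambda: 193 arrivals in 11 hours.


lambda = total arrivals / time = 193 / 11 = 17.55 per hour

17.55 per hour


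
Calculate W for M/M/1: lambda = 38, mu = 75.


W = 1/(mu - lambda) = 1/(75 - 38) = 0.027 hours

0.027 hours


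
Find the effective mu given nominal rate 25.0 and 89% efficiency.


Effective rate = mu * efficiency = 25.0 * 0.89 = 22.25 per hour

22.25 per hour


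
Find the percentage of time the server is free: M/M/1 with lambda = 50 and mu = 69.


Idle fraction = (1 - rho) * 100 = (1 - 50/69) * 100 = 27.5%

27.5%


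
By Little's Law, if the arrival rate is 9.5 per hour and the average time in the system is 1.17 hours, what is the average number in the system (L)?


L = lambda * W = 9.5 * 1.17 = 11.12

11.12


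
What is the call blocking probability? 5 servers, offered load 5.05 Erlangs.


B(N,A) = (A^N/N!) / sum(A^k/k!, k=0..N) with N=5, A=5.05 = 0.2889

0.2889


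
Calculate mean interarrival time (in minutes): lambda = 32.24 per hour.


Mean interarrival time = 60/lambda = 60/32.24 = 1.86 minutes

1.86 minutes


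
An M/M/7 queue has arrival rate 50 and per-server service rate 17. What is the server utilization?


rho = lambda/(c*mu) = 50/(7*17) = 0.4202

0.4202


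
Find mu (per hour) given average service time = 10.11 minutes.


mu = 60 / avg_service_time = 60 / 10.11 = 5.93 per hour

5.93 per hour


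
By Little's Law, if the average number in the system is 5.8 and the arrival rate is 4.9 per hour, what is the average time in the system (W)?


W = L / lambda = 5.8 / 4.9 = 1.1837 hours

1.1837 hours


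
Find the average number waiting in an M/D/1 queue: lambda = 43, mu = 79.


M/D/1: Lq = rho^2 / (2*(1-rho)) where rho = 43/79; Lq = 0.33

0.33


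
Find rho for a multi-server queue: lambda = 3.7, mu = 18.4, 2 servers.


rho = lambda / (c * mu) = 3.7 / (2 * 18.4) = 0.1005

0.1005


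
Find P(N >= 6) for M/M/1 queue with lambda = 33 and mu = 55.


P(N >= 6) = rho^6 = (33/55)^6 = 0.0467

0.0467


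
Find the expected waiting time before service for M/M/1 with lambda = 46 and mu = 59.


rho = 46/59; Wq = rho/(mu - lambda) = 0.06 hours

0.06 hours


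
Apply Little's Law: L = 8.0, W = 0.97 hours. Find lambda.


lambda = L / W = 8.0 / 0.97 = 8.25 per hour

8.25 per hour


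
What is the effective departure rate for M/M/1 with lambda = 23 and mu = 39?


For a stable queue (lambda < mu), throughput = lambda = 23 per hour

23 per hour


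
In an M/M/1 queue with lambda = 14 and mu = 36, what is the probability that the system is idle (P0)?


P0 = 1 - rho = 1 - 14/36 = 0.6111

0.6111


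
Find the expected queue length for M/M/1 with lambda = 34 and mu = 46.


rho = 34/46; Lq = rho^2/(1-rho) = 2.09

2.09


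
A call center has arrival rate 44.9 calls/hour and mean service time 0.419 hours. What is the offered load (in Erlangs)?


Offered load a = lambda * E[S] = 44.9 * 0.419 = 18.81 Erlangs

18.81 Erlangs


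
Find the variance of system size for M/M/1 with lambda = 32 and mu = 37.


rho = 32/37; Var(N) = rho/(1-rho)^2 = 47.36

47.36


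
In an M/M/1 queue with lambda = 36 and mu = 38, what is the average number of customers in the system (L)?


rho = 36/38; L = rho/(1-rho) = 18.0

18.0


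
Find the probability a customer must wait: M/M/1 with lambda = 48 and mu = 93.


P(wait) = rho = lambda/mu = 48/93 = 0.5161

0.5161


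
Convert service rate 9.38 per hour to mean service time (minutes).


Mean service time = 60/mu = 60/9.38 = 6.4 minutes

6.4 minutes


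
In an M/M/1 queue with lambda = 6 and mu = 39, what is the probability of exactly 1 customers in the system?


rho = 6/39; P(n) = (1-rho)*rho^n = (1-6/39)*(6/39)^1 = 0.1302

0.1302


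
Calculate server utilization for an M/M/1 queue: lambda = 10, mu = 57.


rho = lambda/mu = 10/57 = 0.1754

0.1754


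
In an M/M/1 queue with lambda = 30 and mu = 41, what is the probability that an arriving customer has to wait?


P(wait) = rho = lambda/mu = 30/41 = 0.7317

0.7317


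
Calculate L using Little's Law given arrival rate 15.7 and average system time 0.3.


L = lambda * W = 15.7 * 0.3 = 4.71

4.71


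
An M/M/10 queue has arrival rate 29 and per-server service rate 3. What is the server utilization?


rho = lambda/(c*mu) = 29/(10*3) = 0.9667

0.9667


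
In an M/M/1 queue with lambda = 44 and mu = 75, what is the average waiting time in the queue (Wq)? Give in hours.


rho = 44/75; Wq = rho/(mu - lambda) = 0.0189 hours

0.0189 hours


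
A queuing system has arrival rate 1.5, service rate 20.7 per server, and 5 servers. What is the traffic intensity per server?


rho = lambda / (c * mu) = 1.5 / (5 * 20.7) = 0.0145

0.0145


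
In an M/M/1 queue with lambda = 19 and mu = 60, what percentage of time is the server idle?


Idle fraction = (1 - rho) * 100 = (1 - 19/60) * 100 = 68.3%

68.3%


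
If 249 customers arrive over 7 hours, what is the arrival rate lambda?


lambda = total arrivals / time = 249 / 7 = 35.57 per hour

35.57 per hour


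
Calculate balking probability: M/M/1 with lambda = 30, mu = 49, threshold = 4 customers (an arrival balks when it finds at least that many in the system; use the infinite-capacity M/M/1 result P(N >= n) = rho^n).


P(N >= 4) = rho^4 = (30/49)^4 = 0.1405

0.1405


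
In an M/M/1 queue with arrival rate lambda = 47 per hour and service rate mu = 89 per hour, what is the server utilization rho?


rho = lambda/mu = 47/89 = 0.5281

0.5281


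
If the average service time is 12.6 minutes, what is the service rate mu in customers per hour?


mu = 60 / avg_service_time = 60 / 12.6 = 4.76 per hour

4.76 per hour


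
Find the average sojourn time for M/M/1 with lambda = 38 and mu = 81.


W = 1/(mu - lambda) = 1/(81 - 38) = 0.0233 hours

0.0233 hours


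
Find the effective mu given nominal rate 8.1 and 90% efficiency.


Effective rate = mu * efficiency = 8.1 * 0.9 = 7.29 per hour

7.29 per hour


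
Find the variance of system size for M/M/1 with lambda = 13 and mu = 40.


rho = 13/40; Var(N) = rho/(1-rho)^2 = 0.71

0.71


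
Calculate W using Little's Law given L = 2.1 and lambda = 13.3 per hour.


W = L / lambda = 2.1 / 13.3 = 0.1579 hours

0.1579 hours


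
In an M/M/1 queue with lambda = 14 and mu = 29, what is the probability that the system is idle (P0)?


P0 = 1 - rho = 1 - 14/29 = 0.5172

0.5172


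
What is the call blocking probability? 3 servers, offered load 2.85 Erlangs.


B(N,A) = (A^N/N!) / sum(A^k/k!, k=0..N) with N=3, A=2.85 = 0.3278

0.3278


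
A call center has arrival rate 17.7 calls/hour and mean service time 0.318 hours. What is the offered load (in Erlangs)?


Offered load a = lambda * E[S] = 17.7 * 0.318 = 5.63 Erlangs

5.63 Erlangs


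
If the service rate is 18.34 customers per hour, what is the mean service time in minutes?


Mean service time = 60/mu = 60/18.34 = 3.27 minutes

3.27 minutes


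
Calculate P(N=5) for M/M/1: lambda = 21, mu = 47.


rho = 21/47; P(n) = (1-rho)*rho^n = (1-21/47)*(21/47)^5 = 0.0099

0.0099


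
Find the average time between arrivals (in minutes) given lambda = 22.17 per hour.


Mean interarrival time = 60/lambda = 60/22.17 = 2.71 minutes

2.71 minutes


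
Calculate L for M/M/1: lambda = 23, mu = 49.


rho = 23/49; L = rho/(1-rho) = 0.88

0.88


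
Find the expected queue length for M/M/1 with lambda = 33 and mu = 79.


rho = 33/79; Lq = rho^2/(1-rho) = 0.3

0.3


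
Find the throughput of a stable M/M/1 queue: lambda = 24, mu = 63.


For a stable queue (lambda < mu), throughput = lambda = 24 per hour

24 per hour


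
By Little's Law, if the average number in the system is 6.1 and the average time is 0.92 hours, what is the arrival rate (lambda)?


lambda = L / W = 6.1 / 0.92 = 6.63 per hour

6.63 per hour


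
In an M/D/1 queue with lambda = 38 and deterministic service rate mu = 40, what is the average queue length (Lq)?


M/D/1: Lq = rho^2 / (2*(1-rho)) where rho = 38/40; Lq = 9.03

9.03


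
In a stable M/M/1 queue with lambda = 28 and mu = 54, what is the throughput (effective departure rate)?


For a stable queue (lambda < mu), throughput = lambda = 28 per hour

28 per hour


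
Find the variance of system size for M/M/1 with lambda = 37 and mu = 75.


rho = 37/75; Var(N) = rho/(1-rho)^2 = 1.92

1.92


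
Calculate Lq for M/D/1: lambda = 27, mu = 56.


M/D/1: Lq = rho^2 / (2*(1-rho)) where rho = 27/56; Lq = 0.22

0.22


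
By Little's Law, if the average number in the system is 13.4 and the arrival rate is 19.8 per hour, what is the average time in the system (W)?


W = L / lambda = 13.4 / 19.8 = 0.6768 hours

0.6768 hours


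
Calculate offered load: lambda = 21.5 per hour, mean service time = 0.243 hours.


Offered load a = lambda * E[S] = 21.5 * 0.243 = 5.22 Erlangs

5.22 Erlangs


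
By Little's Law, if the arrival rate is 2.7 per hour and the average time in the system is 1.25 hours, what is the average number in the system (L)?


L = lambda * W = 2.7 * 1.25 = 3.38

3.38


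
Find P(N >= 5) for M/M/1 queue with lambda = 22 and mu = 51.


P(N >= 5) = rho^5 = (22/51)^5 = 0.0149

0.0149


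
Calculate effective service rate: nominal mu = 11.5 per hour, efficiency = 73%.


Effective rate = mu * efficiency = 11.5 * 0.73 = 8.4 per hour

8.4 per hour


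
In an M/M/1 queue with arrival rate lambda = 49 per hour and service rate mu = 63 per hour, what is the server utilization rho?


rho = lambda/mu = 49/63 = 0.7778

0.7778


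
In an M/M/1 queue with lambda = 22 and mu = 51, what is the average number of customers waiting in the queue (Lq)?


rho = 22/51; Lq = rho^2/(1-rho) = 0.33

0.33


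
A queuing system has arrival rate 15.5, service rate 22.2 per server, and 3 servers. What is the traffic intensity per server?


rho = lambda / (c * mu) = 15.5 / (3 * 22.2) = 0.2327

0.2327


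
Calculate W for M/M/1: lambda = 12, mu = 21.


W = 1/(mu - lambda) = 1/(21 - 12) = 0.1111 hours

0.1111 hours


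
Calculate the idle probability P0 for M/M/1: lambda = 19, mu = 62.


P0 = 1 - rho = 1 - 19/62 = 0.6935

0.6935


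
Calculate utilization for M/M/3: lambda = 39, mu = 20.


rho = lambda/(c*mu) = 39/(3*20) = 0.65

0.65


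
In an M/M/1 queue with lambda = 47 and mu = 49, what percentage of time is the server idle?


Idle fraction = (1 - rho) * 100 = (1 - 47/49) * 100 = 4.1%

4.1%


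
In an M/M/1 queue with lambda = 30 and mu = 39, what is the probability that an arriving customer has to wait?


P(wait) = rho = lambda/mu = 30/39 = 0.7692

0.7692


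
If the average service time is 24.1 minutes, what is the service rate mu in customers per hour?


mu = 60 / avg_service_time = 60 / 24.1 = 2.49 per hour

2.49 per hour


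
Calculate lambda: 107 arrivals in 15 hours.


lambda = total arrivals / time = 107 / 15 = 7.13 per hour

7.13 per hour


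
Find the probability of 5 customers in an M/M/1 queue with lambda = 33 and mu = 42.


rho = 33/42; P(n) = (1-rho)*rho^n = (1-33/42)*(33/42)^5 = 0.0642

0.0642


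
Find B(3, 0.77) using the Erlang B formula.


B(N,A) = (A^N/N!) / sum(A^k/k!, k=0..N) with N=3, A=0.77 = 0.0355

0.0355


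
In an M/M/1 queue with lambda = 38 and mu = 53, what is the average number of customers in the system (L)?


rho = 38/53; L = rho/(1-rho) = 2.53

2.53


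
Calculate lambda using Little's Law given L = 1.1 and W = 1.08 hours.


lambda = L / W = 1.1 / 1.08 = 1.02 per hour

1.02 per hour


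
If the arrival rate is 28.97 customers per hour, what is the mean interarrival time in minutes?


Mean interarrival time = 60/lambda = 60/28.97 = 2.07 minutes

2.07 minutes


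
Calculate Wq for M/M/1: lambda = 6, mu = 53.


rho = 6/53; Wq = rho/(mu - lambda) = 0.0024 hours

0.0024 hours


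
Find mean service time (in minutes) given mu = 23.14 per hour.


Mean service time = 60/mu = 60/23.14 = 2.59 minutes

2.59 minutes


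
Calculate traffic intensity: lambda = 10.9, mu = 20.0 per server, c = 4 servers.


rho = lambda / (c * mu) = 10.9 / (4 * 20.0) = 0.1363

0.1363


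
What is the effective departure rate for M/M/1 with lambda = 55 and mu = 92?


For a stable queue (lambda < mu), throughput = lambda = 55 per hour

55 per hour


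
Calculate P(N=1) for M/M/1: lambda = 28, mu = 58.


rho = 28/58; P(n) = (1-rho)*rho^n = (1-28/58)*(28/58)^1 = 0.2497

0.2497


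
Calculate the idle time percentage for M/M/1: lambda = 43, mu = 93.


Idle fraction = (1 - rho) * 100 = (1 - 43/93) * 100 = 53.8%

53.8%


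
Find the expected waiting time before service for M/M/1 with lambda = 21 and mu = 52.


rho = 21/52; Wq = rho/(mu - lambda) = 0.013 hours

0.013 hours


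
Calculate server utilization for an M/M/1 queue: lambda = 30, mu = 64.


rho = lambda/mu = 30/64 = 0.4688

0.4688


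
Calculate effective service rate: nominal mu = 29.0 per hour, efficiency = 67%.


Effective rate = mu * efficiency = 29.0 * 0.67 = 19.43 per hour

19.43 per hour


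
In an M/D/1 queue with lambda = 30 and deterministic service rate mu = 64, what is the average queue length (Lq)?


M/D/1: Lq = rho^2 / (2*(1-rho)) where rho = 30/64; Lq = 0.21

0.21


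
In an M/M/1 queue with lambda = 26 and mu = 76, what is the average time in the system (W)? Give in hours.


W = 1/(mu - lambda) = 1/(76 - 26) = 0.02 hours

0.02 hours


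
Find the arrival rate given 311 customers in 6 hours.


lambda = total arrivals / time = 311 / 6 = 51.83 per hour

51.83 per hour


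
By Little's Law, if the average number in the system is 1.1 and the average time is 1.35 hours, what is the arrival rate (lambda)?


lambda = L / W = 1.1 / 1.35 = 0.81 per hour

0.81 per hour


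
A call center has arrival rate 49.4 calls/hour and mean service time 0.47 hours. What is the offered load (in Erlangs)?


Offered load a = lambda * E[S] = 49.4 * 0.47 = 23.22 Erlangs

23.22 Erlangs


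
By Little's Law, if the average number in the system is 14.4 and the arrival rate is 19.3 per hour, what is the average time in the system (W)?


W = L / lambda = 14.4 / 19.3 = 0.7461 hours

0.7461 hours


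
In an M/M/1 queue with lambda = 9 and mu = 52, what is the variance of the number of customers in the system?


rho = 9/52; Var(N) = rho/(1-rho)^2 = 0.25

0.25


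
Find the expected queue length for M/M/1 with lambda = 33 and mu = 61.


rho = 33/61; Lq = rho^2/(1-rho) = 0.64

0.64


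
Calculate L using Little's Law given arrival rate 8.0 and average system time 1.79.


L = lambda * W = 8.0 * 1.79 = 14.32

14.32


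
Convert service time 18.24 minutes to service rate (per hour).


mu = 60 / avg_service_time = 60 / 18.24 = 3.29 per hour

3.29 per hour


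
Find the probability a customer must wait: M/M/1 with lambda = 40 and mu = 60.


P(wait) = rho = lambda/mu = 40/60 = 0.6667

0.6667


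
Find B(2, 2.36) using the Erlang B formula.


B(N,A) = (A^N/N!) / sum(A^k/k!, k=0..N) with N=2, A=2.36 = 0.4532

0.4532


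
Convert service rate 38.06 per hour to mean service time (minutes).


Mean service time = 60/mu = 60/38.06 = 1.58 minutes

1.58 minutes


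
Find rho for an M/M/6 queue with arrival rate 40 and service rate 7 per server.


rho = lambda/(c*mu) = 40/(6*7) = 0.9524

0.9524


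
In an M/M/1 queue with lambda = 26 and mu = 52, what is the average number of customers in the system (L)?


rho = 26/52; L = rho/(1-rho) = 1.0

1.0


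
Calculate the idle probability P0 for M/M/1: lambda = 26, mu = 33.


P0 = 1 - rho = 1 - 26/33 = 0.2121

0.2121
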